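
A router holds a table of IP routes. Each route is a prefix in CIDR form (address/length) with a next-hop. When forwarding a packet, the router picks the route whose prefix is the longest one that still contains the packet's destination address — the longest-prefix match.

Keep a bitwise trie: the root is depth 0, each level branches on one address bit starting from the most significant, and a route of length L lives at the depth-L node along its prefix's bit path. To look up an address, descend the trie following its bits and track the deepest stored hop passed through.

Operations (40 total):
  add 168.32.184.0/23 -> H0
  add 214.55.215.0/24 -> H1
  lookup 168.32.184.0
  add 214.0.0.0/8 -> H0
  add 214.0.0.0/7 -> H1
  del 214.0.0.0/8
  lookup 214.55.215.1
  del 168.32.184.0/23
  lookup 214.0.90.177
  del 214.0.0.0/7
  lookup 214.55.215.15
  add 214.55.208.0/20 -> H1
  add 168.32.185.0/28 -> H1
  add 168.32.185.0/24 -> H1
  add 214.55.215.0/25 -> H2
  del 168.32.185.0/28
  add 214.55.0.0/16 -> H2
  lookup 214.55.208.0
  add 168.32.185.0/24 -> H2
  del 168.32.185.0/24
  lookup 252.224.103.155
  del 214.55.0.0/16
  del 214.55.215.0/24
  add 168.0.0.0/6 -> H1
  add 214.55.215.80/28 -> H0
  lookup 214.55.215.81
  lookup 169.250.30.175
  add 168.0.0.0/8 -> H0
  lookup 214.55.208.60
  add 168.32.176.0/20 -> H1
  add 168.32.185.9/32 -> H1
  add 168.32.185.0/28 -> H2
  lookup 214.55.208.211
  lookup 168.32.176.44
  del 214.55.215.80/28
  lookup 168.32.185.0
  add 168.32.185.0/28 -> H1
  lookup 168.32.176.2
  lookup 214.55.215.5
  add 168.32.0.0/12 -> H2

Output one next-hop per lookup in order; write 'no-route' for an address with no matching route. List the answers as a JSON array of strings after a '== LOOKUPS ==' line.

Apply in order:
  + 168.32.184.0/23 (H0) depth=23
  + 214.55.215.0/24 (H1) depth=24
  lookup 168.32.184.0: bits 10101000001000001011100 walk d0:-→d1:-→d2:-→d3:-→d4:-→d5:-→d6:-→d7:-→d8:-→d9:-→d10:-→d11:-→d12:-→d13:-→d14:-→d15:-→d16:-→d17:-→d18:-→d19:-→d20:-→d21:-→d22:-→d23:H0 -> H0
  + 214.0.0.0/8 (H0) depth=8
  + 214.0.0.0/7 (H1) depth=7
  - 214.0.0.0/8 clear@8
  lookup 214.55.215.1: bits 110101100011011111010111 walk d0:-→d1:-→d2:-→d3:-→d4:-→d5:-→d6:-→d7:H1→d8:-→d9:-→d10:-→d11:-→d12:-→d13:-→d14:-→d15:-→d16:-→d17:-→d18:-→d19:-→d20:-→d21:-→d22:-→d23:-→d24:H1 -> H1
  - 168.32.184.0/23 clear@23
  lookup 214.0.90.177: bits 1101011000 walk d0:-→d1:-→d2:-→d3:-→d4:-→d5:-→d6:-→d7:H1→d8:-→d9:-→d10:- -> H1
  - 214.0.0.0/7 clear@7
  lookup 214.55.215.15: bits 110101100011011111010111 walk d0:-→d1:-→d2:-→d3:-→d4:-→d5:-→d6:-→d7:-→d8:-→d9:-→d10:-→d11:-→d12:-→d13:-→d14:-→d15:-→d16:-→d17:-→d18:-→d19:-→d20:-→d21:-→d22:-→d23:-→d24:H1 -> H1
  + 214.55.208.0/20 (H1) depth=20
  + 168.32.185.0/28 (H1) depth=28
  + 168.32.185.0/24 (H1) depth=24
  + 214.55.215.0/25 (H2) depth=25
  - 168.32.185.0/28 clear@28
  + 214.55.0.0/16 (H2) depth=16
  lookup 214.55.208.0: bits 110101100011011111010 walk d0:-→d1:-→d2:-→d3:-→d4:-→d5:-→d6:-→d7:-→d8:-→d9:-→d10:-→d11:-→d12:-→d13:-→d14:-→d15:-→d16:H2→d17:-→d18:-→d19:-→d20:H1→d21:- -> H1
  + 168.32.185.0/24 (H2) depth=24
  - 168.32.185.0/24 clear@24
  lookup 252.224.103.155: bits 11 walk d0:-→d1:-→d2:- -> no-route
  - 214.55.0.0/16 clear@16
  - 214.55.215.0/24 clear@24
  + 168.0.0.0/6 (H1) depth=6
  + 214.55.215.80/28 (H0) depth=28
  lookup 214.55.215.81: bits 1101011000110111110101110101 walk d0:-→d1:-→d2:-→d3:-→d4:-→d5:-→d6:-→d7:-→d8:-→d9:-→d10:-→d11:-→d12:-→d13:-→d14:-→d15:-→d16:-→d17:-→d18:-→d19:-→d20:H1→d21:-→d22:-→d23:-→d24:-→d25:H2→d26:-→d27:-→d28:H0 -> H0
  lookup 169.250.30.175: bits 1010100 walk d0:-→d1:-→d2:-→d3:-→d4:-→d5:-→d6:H1→d7:- -> H1
  + 168.0.0.0/8 (H0) depth=8
  lookup 214.55.208.60: bits 110101100011011111010 walk d0:-→d1:-→d2:-→d3:-→d4:-→d5:-→d6:-→d7:-→d8:-→d9:-→d10:-→d11:-→d12:-→d13:-→d14:-→d15:-→d16:-→d17:-→d18:-→d19:-→d20:H1→d21:- -> H1
  + 168.32.176.0/20 (H1) depth=20
  + 168.32.185.9/32 (H1) depth=32
  + 168.32.185.0/28 (H2) depth=28
  lookup 214.55.208.211: bits 110101100011011111010 walk d0:-→d1:-→d2:-→d3:-→d4:-→d5:-→d6:-→d7:-→d8:-→d9:-→d10:-→d11:-→d12:-→d13:-→d14:-→d15:-→d16:-→d17:-→d18:-→d19:-→d20:H1→d21:- -> H1
  lookup 168.32.176.44: bits 10101000001000001011 walk d0:-→d1:-→d2:-→d3:-→d4:-→d5:-→d6:H1→d7:-→d8:H0→d9:-→d10:-→d11:-→d12:-→d13:-→d14:-→d15:-→d16:-→d17:-→d18:-→d19:-→d20:H1 -> H1
  - 214.55.215.80/28 clear@28
  lookup 168.32.185.0: bits 1010100000100000101110010000 walk d0:-→d1:-→d2:-→d3:-→d4:-→d5:-→d6:H1→d7:-→d8:H0→d9:-→d10:-→d11:-→d12:-→d13:-→d14:-→d15:-→d16:-→d17:-→d18:-→d19:-→d20:H1→d21:-→d22:-→d23:-→d24:-→d25:-→d26:-→d27:-→d28:H2 -> H2
  + 168.32.185.0/28 (H1) depth=28
  lookup 168.32.176.2: bits 10101000001000001011 walk d0:-→d1:-→d2:-→d3:-→d4:-→d5:-→d6:H1→d7:-→d8:H0→d9:-→d10:-→d11:-→d12:-→d13:-→d14:-→d15:-→d16:-→d17:-→d18:-→d19:-→d20:H1 -> H1
  lookup 214.55.215.5: bits 1101011000110111110101110 walk d0:-→d1:-→d2:-→d3:-→d4:-→d5:-→d6:-→d7:-→d8:-→d9:-→d10:-→d11:-→d12:-→d13:-→d14:-→d15:-→d16:-→d17:-→d18:-→d19:-→d20:H1→d21:-→d22:-→d23:-→d24:-→d25:H2 -> H2
  + 168.32.0.0/12 (H2) depth=12

== LOOKUPS ==
["H0","H1","H1","H1","H1","no-route","H0","H1","H1","H1","H1","H2","H1","H2"]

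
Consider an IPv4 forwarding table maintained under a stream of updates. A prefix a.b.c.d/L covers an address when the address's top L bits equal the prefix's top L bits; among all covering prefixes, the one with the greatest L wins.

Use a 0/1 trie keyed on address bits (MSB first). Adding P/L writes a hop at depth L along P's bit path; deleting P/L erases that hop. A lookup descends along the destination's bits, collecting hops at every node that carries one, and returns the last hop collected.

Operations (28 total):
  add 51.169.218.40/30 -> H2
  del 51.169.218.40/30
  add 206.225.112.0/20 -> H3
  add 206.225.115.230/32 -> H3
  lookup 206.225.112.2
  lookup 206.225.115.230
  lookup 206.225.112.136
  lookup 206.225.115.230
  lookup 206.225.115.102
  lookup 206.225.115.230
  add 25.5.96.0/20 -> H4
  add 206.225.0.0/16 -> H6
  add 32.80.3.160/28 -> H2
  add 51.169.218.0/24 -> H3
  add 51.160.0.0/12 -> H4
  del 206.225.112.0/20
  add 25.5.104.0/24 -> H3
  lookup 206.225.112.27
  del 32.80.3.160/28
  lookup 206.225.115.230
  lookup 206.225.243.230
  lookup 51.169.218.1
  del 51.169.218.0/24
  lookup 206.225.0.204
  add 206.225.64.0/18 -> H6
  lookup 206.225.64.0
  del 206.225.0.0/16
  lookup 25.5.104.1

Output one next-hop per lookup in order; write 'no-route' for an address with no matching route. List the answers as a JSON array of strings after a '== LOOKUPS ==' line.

Apply in order:
  + 51.169.218.40/30 (H2) depth=30
  del 51.169.218.40/30 (clear depth 30)
  + 206.225.112.0/20 (H3) depth=20
  + 206.225.115.230/32 (H3) depth=32
  lookup 206.225.112.2: bits 1100111011100001011100 walk d0:-→d1:-→d2:-→d3:-→d4:-→d5:-→d6:-→d7:-→d8:-→d9:-→d10:-→d11:-→d12:-→d13:-→d14:-→d15:-→d16:-→d17:-→d18:-→d19:-→d20:H3→d21:-→d22:- -> H3
  lookup 206.225.115.230: bits 11001110111000010111001111100110 walk d0:-→d1:-→d2:-→d3:-→d4:-→d5:-→d6:-→d7:-→d8:-→d9:-→d10:-→d11:-→d12:-→d13:-→d14:-→d15:-→d16:-→d17:-→d18:-→d19:-→d20:H3→d21:-→d22:-→d23:-→d24:-→d25:-→d26:-→d27:-→d28:-→d29:-→d30:-→d31:-→d32:H3 -> H3
  lookup 206.225.112.136: bits 1100111011100001011100 walk d0:-→d1:-→d2:-→d3:-→d4:-→d5:-→d6:-→d7:-→d8:-→d9:-→d10:-→d11:-→d12:-→d13:-→d14:-→d15:-→d16:-→d17:-→d18:-→d19:-→d20:H3→d21:-→d22:- -> H3
  lookup 206.225.115.230: bits 11001110111000010111001111100110 walk d0:-→d1:-→d2:-→d3:-→d4:-→d5:-→d6:-→d7:-→d8:-→d9:-→d10:-→d11:-→d12:-→d13:-→d14:-→d15:-→d16:-→d17:-→d18:-→d19:-→d20:H3→d21:-→d22:-→d23:-→d24:-→d25:-→d26:-→d27:-→d28:-→d29:-→d30:-→d31:-→d32:H3 -> H3
  lookup 206.225.115.102: bits 110011101110000101110011 walk d0:-→d1:-→d2:-→d3:-→d4:-→d5:-→d6:-→d7:-→d8:-→d9:-→d10:-→d11:-→d12:-→d13:-→d14:-→d15:-→d16:-→d17:-→d18:-→d19:-→d20:H3→d21:-→d22:-→d23:-→d24:- -> H3
  lookup 206.225.115.230: bits 11001110111000010111001111100110 walk d0:-→d1:-→d2:-→d3:-→d4:-→d5:-→d6:-→d7:-→d8:-→d9:-→d10:-→d11:-→d12:-→d13:-→d14:-→d15:-→d16:-→d17:-→d18:-→d19:-→d20:H3→d21:-→d22:-→d23:-→d24:-→d25:-→d26:-→d27:-→d28:-→d29:-→d30:-→d31:-→d32:H3 -> H3
  + 25.5.96.0/20 (H4) depth=20
  + 206.225.0.0/16 (H6) depth=16
  + 32.80.3.160/28 (H2) depth=28
  + 51.169.218.0/24 (H3) depth=24
  + 51.160.0.0/12 (H4) depth=12
  del 206.225.112.0/20 (clear depth 20)
  + 25.5.104.0/24 (H3) depth=24
  lookup 206.225.112.27: bits 1100111011100001011100 walk d0:-→d1:-→d2:-→d3:-→d4:-→d5:-→d6:-→d7:-→d8:-→d9:-→d10:-→d11:-→d12:-→d13:-→d14:-→d15:-→d16:H6→d17:-→d18:-→d19:-→d20:-→d21:-→d22:- -> H6
  del 32.80.3.160/28 (clear depth 28)
  lookup 206.225.115.230: bits 11001110111000010111001111100110 walk d0:-→d1:-→d2:-→d3:-→d4:-→d5:-→d6:-→d7:-→d8:-→d9:-→d10:-→d11:-→d12:-→d13:-→d14:-→d15:-→d16:H6→d17:-→d18:-→d19:-→d20:-→d21:-→d22:-→d23:-→d24:-→d25:-→d26:-→d27:-→d28:-→d29:-→d30:-→d31:-→d32:H3 -> H3
  lookup 206.225.243.230: bits 1100111011100001 walk d0:-→d1:-→d2:-→d3:-→d4:-→d5:-→d6:-→d7:-→d8:-→d9:-→d10:-→d11:-→d12:-→d13:-→d14:-→d15:-→d16:H6 -> H6
  lookup 51.169.218.1: bits 00110011101010011101101000 walk d0:-→d1:-→d2:-→d3:-→d4:-→d5:-→d6:-→d7:-→d8:-→d9:-→d10:-→d11:-→d12:H4→d13:-→d14:-→d15:-→d16:-→d17:-→d18:-→d19:-→d20:-→d21:-→d22:-→d23:-→d24:H3→d25:-→d26:- -> H3
  del 51.169.218.0/24 (clear depth 24)
  lookup 206.225.0.204: bits 11001110111000010 walk d0:-→d1:-→d2:-→d3:-→d4:-→d5:-→d6:-→d7:-→d8:-→d9:-→d10:-→d11:-→d12:-→d13:-→d14:-→d15:-→d16:H6→d17:- -> H6
  + 206.225.64.0/18 (H6) depth=18
  lookup 206.225.64.0: bits 110011101110000101 walk d0:-→d1:-→d2:-→d3:-→d4:-→d5:-→d6:-→d7:-→d8:-→d9:-→d10:-→d11:-→d12:-→d13:-→d14:-→d15:-→d16:H6→d17:-→d18:H6 -> H6
  del 206.225.0.0/16 (clear depth 16)
  lookup 25.5.104.1: bits 000110010000010101101000 walk d0:-→d1:-→d2:-→d3:-→d4:-→d5:-→d6:-→d7:-→d8:-→d9:-→d10:-→d11:-→d12:-→d13:-→d14:-→d15:-→d16:-→d17:-→d18:-→d19:-→d20:H4→d21:-→d22:-→d23:-→d24:H3 -> H3

== LOOKUPS ==
["H3","H3","H3","H3","H3","H3","H6","H3","H6","H3","H6","H6","H3"]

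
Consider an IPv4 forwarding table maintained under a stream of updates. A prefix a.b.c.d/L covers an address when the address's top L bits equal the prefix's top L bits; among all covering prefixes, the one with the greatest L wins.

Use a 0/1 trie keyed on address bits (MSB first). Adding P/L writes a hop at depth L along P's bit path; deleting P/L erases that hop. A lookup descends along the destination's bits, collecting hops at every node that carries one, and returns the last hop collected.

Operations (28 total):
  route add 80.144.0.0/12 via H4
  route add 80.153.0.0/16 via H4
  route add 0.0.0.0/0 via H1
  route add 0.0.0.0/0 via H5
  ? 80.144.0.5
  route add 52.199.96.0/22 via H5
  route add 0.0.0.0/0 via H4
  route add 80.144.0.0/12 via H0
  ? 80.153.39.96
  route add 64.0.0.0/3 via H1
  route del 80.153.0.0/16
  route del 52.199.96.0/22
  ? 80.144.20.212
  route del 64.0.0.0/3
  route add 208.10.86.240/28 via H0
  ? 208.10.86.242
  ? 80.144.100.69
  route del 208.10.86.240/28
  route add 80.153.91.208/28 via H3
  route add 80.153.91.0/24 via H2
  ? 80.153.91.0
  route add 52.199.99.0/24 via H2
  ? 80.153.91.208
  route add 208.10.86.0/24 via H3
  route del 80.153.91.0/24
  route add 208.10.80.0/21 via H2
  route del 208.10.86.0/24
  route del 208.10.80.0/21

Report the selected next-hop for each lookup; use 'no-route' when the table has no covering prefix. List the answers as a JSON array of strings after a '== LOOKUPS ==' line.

Trace:
  add 80.144.0.0/12 -> H4 at depth 12
  add 80.153.0.0/16 -> H4 at depth 16
  add 0.0.0.0/0 -> H1 at depth 0
  add 0.0.0.0/0 -> H5 at depth 0
  ? 80.144.0.5  path d0:H5→d1:-→d2:-→d3:-→d4:-→d5:-→d6:-→d7:-→d8:-→d9:-→d10:-→d11:-→d12:H4  best=H4
  add 52.199.96.0/22 -> H5 at depth 22
  add 0.0.0.0/0 -> H4 at depth 0
  add 80.144.0.0/12 -> H0 at depth 12
  ? 80.153.39.96  path d0:H4→d1:-→d2:-→d3:-→d4:-→d5:-→d6:-→d7:-→d8:-→d9:-→d10:-→d11:-→d12:H0→d13:-→d14:-→d15:-→d16:H4  best=H4
  add 64.0.0.0/3 -> H1 at depth 3
  - 80.153.0.0/16 clear@16
  - 52.199.96.0/22 clear@22
  ? 80.144.20.212  path d0:H4→d1:-→d2:-→d3:H1→d4:-→d5:-→d6:-→d7:-→d8:-→d9:-→d10:-→d11:-→d12:H0  best=H0
  - 64.0.0.0/3 clear@3
  add 208.10.86.240/28 -> H0 at depth 28
  ? 208.10.86.242  path d0:H4→d1:-→d2:-→d3:-→d4:-→d5:-→d6:-→d7:-→d8:-→d9:-→d10:-→d11:-→d12:-→d13:-→d14:-→d15:-→d16:-→d17:-→d18:-→d19:-→d20:-→d21:-→d22:-→d23:-→d24:-→d25:-→d26:-→d27:-→d28:H0  best=H0
  ? 80.144.100.69  path d0:H4→d1:-→d2:-→d3:-→d4:-→d5:-→d6:-→d7:-→d8:-→d9:-→d10:-→d11:-→d12:H0  best=H0
  - 208.10.86.240/28 clear@28
  add 80.153.91.208/28 -> H3 at depth 28
  add 80.153.91.0/24 -> H2 at depth 24
  ? 80.153.91.0  path d0:H4→d1:-→d2:-→d3:-→d4:-→d5:-→d6:-→d7:-→d8:-→d9:-→d10:-→d11:-→d12:H0→d13:-→d14:-→d15:-→d16:-→d17:-→d18:-→d19:-→d20:-→d21:-→d22:-→d23:-→d24:H2  best=H2
  add 52.199.99.0/24 -> H2 at depth 24
  ? 80.153.91.208  path d0:H4→d1:-→d2:-→d3:-→d4:-→d5:-→d6:-→d7:-→d8:-→d9:-→d10:-→d11:-→d12:H0→d13:-→d14:-→d15:-→d16:-→d17:-→d18:-→d19:-→d20:-→d21:-→d22:-→d23:-→d24:H2→d25:-→d26:-→d27:-→d28:H3  best=H3
  add 208.10.86.0/24 -> H3 at depth 24
  - 80.153.91.0/24 clear@24
  add 208.10.80.0/21 -> H2 at depth 21
  - 208.10.86.0/24 clear@24
  - 208.10.80.0/21 clear@21

== LOOKUPS ==
["H4","H4","H0","H0","H0","H2","H3"]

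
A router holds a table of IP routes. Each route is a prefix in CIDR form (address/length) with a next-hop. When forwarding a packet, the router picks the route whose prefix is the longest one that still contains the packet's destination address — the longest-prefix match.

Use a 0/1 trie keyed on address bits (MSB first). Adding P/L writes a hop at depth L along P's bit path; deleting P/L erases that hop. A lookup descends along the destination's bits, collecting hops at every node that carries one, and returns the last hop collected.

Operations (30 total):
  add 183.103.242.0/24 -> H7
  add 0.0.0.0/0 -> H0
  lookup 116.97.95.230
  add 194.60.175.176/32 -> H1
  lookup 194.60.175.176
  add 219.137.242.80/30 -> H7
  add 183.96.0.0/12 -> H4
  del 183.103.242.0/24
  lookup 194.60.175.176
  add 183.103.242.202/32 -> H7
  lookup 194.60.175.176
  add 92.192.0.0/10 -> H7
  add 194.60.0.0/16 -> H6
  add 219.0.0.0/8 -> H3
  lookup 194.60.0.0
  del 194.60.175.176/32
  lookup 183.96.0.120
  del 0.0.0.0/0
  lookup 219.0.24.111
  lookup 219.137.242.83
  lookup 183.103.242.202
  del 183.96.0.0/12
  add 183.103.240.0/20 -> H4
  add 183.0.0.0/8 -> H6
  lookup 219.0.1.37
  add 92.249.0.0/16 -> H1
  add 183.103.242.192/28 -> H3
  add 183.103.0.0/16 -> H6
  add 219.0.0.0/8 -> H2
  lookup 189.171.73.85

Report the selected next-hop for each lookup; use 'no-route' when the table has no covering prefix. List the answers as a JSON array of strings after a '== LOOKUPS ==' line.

Trace:
  + 183.103.242.0/24 (H7) depth=24
  + 0.0.0.0/0 (H0) depth=0
  Q 116.97.95.230: descend ε ; hops seen [H0] ; pick H0
  + 194.60.175.176/32 (H1) depth=32
  Q 194.60.175.176: descend 11000010001111001010111110110000 ; hops seen [H0,H1] ; pick H1
  + 219.137.242.80/30 (H7) depth=30
  + 183.96.0.0/12 (H4) depth=12
  - 183.103.242.0/24 clear@24
  Q 194.60.175.176: descend 11000010001111001010111110110000 ; hops seen [H0,H1] ; pick H1
  + 183.103.242.202/32 (H7) depth=32
  Q 194.60.175.176: descend 11000010001111001010111110110000 ; hops seen [H0,H1] ; pick H1
  + 92.192.0.0/10 (H7) depth=10
  + 194.60.0.0/16 (H6) depth=16
  + 219.0.0.0/8 (H3) depth=8
  Q 194.60.0.0: descend 1100001000111100 ; hops seen [H0,H6] ; pick H6
  - 194.60.175.176/32 clear@32
  Q 183.96.0.120: descend 1011011101100 ; hops seen [H0,H4] ; pick H4
  - 0.0.0.0/0 clear@0
  Q 219.0.24.111: descend 11011011 ; hops seen [H3] ; pick H3
  Q 219.137.242.83: descend 110110111000100111110010010100 ; hops seen [H3,H7] ; pick H7
  Q 183.103.242.202: descend 10110111011001111111001011001010 ; hops seen [H4,H7] ; pick H7
  - 183.96.0.0/12 clear@12
  + 183.103.240.0/20 (H4) depth=20
  + 183.0.0.0/8 (H6) depth=8
  Q 219.0.1.37: descend 11011011 ; hops seen [H3] ; pick H3
  + 92.249.0.0/16 (H1) depth=16
  + 183.103.242.192/28 (H3) depth=28
  + 183.103.0.0/16 (H6) depth=16
  + 219.0.0.0/8 (H2) depth=8
  Q 189.171.73.85: descend 1011 ; hops seen [∅] ; pick no-route

== LOOKUPS ==
["H0","H1","H1","H1","H6","H4","H3","H7","H7","H3","no-route"]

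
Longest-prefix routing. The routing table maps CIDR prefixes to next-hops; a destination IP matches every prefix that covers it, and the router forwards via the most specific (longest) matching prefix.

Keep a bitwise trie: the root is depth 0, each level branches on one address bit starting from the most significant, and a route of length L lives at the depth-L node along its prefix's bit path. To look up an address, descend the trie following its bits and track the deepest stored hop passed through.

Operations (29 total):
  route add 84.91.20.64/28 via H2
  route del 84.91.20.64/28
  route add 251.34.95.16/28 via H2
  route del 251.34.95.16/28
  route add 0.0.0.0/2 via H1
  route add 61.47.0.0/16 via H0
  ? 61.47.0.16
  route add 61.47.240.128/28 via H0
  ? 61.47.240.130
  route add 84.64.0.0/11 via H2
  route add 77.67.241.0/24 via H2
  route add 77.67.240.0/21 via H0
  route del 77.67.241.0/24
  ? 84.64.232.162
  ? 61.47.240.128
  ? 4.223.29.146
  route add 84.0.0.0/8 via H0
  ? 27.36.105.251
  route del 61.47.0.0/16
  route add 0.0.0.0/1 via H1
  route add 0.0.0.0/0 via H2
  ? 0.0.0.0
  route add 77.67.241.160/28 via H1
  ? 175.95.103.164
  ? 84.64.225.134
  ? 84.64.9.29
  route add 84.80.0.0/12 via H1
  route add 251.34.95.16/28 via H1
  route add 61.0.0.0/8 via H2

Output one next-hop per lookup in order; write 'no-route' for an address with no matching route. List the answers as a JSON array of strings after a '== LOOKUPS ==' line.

Trace:
  add 84.91.20.64/28 -> H2 at depth 28
  - 84.91.20.64/28 clear@28
  add 251.34.95.16/28 -> H2 at depth 28
  - 251.34.95.16/28 clear@28
  add 0.0.0.0/2 -> H1 at depth 2
  add 61.47.0.0/16 -> H0 at depth 16
  ? 61.47.0.16  path d0:-→d1:-→d2:H1→d3:-→d4:-→d5:-→d6:-→d7:-→d8:-→d9:-→d10:-→d11:-→d12:-→d13:-→d14:-→d15:-→d16:H0  best=H0
  add 61.47.240.128/28 -> H0 at depth 28
  ? 61.47.240.130  path d0:-→d1:-→d2:H1→d3:-→d4:-→d5:-→d6:-→d7:-→d8:-→d9:-→d10:-→d11:-→d12:-→d13:-→d14:-→d15:-→d16:H0→d17:-→d18:-→d19:-→d20:-→d21:-→d22:-→d23:-→d24:-→d25:-→d26:-→d27:-→d28:H0  best=H0
  add 84.64.0.0/11 -> H2 at depth 11
  add 77.67.241.0/24 -> H2 at depth 24
  add 77.67.240.0/21 -> H0 at depth 21
  - 77.67.241.0/24 clear@24
  ? 84.64.232.162  path d0:-→d1:-→d2:-→d3:-→d4:-→d5:-→d6:-→d7:-→d8:-→d9:-→d10:-→d11:H2  best=H2
  ? 61.47.240.128  path d0:-→d1:-→d2:H1→d3:-→d4:-→d5:-→d6:-→d7:-→d8:-→d9:-→d10:-→d11:-→d12:-→d13:-→d14:-→d15:-→d16:H0→d17:-→d18:-→d19:-→d20:-→d21:-→d22:-→d23:-→d24:-→d25:-→d26:-→d27:-→d28:H0  best=H0
  ? 4.223.29.146  path d0:-→d1:-→d2:H1  best=H1
  add 84.0.0.0/8 -> H0 at depth 8
  ? 27.36.105.251  path d0:-→d1:-→d2:H1  best=H1
  - 61.47.0.0/16 clear@16
  add 0.0.0.0/1 -> H1 at depth 1
  add 0.0.0.0/0 -> H2 at depth 0
  ? 0.0.0.0  path d0:H2→d1:H1→d2:H1  best=H1
  add 77.67.241.160/28 -> H1 at depth 28
  ? 175.95.103.164  path d0:H2→d1:-  best=H2
  ? 84.64.225.134  path d0:H2→d1:H1→d2:-→d3:-→d4:-→d5:-→d6:-→d7:-→d8:H0→d9:-→d10:-→d11:H2  best=H2
  ? 84.64.9.29  path d0:H2→d1:H1→d2:-→d3:-→d4:-→d5:-→d6:-→d7:-→d8:H0→d9:-→d10:-→d11:H2  best=H2
  add 84.80.0.0/12 -> H1 at depth 12
  add 251.34.95.16/28 -> H1 at depth 28
  add 61.0.0.0/8 -> H2 at depth 8

== LOOKUPS ==
["H0","H0","H2","H0","H1","H1","H1","H2","H2","H2"]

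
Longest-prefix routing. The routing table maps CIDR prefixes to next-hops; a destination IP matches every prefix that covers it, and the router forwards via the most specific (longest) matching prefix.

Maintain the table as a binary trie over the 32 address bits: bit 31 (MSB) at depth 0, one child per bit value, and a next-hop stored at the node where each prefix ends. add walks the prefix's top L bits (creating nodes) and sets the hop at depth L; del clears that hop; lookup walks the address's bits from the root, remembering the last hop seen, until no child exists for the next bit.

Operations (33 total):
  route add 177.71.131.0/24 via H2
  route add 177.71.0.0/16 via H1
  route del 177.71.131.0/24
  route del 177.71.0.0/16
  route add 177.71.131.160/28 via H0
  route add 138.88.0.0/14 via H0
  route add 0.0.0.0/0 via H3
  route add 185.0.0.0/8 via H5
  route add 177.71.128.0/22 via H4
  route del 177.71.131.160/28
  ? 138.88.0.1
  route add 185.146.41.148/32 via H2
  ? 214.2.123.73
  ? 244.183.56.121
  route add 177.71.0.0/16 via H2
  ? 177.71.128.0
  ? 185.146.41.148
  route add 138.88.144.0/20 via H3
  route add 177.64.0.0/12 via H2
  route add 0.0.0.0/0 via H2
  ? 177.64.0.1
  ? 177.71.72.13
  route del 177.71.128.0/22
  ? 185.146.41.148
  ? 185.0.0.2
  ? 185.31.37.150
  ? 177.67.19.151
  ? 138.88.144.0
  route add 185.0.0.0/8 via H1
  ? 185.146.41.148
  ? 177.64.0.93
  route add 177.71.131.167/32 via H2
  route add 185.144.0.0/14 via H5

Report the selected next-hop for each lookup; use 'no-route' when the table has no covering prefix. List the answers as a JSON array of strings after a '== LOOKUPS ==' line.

Process each operation:
  + 177.71.131.0/24 (H2) depth=24
  + 177.71.0.0/16 (H1) depth=16
  del 177.71.131.0/24 (clear depth 24)
  del 177.71.0.0/16 (clear depth 16)
  + 177.71.131.160/28 (H0) depth=28
  + 138.88.0.0/14 (H0) depth=14
  + 0.0.0.0/0 (H3) depth=0
  + 185.0.0.0/8 (H5) depth=8
  + 177.71.128.0/22 (H4) depth=22
  del 177.71.131.160/28 (clear depth 28)
  lookup 138.88.0.1: bits 10001010010110 walk d0:H3→d1:-→d2:-→d3:-→d4:-→d5:-→d6:-→d7:-→d8:-→d9:-→d10:-→d11:-→d12:-→d13:-→d14:H0 -> H0
  + 185.146.41.148/32 (H2) depth=32
  lookup 214.2.123.73: bits 1 walk d0:H3→d1:- -> H3
  lookup 244.183.56.121: bits 1 walk d0:H3→d1:- -> H3
  + 177.71.0.0/16 (H2) depth=16
  lookup 177.71.128.0: bits 1011000101000111100000 walk d0:H3→d1:-→d2:-→d3:-→d4:-→d5:-→d6:-→d7:-→d8:-→d9:-→d10:-→d11:-→d12:-→d13:-→d14:-→d15:-→d16:H2→d17:-→d18:-→d19:-→d20:-→d21:-→d22:H4 -> H4
  lookup 185.146.41.148: bits 10111001100100100010100110010100 walk d0:H3→d1:-→d2:-→d3:-→d4:-→d5:-→d6:-→d7:-→d8:H5→d9:-→d10:-→d11:-→d12:-→d13:-→d14:-→d15:-→d16:-→d17:-→d18:-→d19:-→d20:-→d21:-→d22:-→d23:-→d24:-→d25:-→d26:-→d27:-→d28:-→d29:-→d30:-→d31:-→d32:H2 -> H2
  + 138.88.144.0/20 (H3) depth=20
  + 177.64.0.0/12 (H2) depth=12
  + 0.0.0.0/0 (H2) depth=0
  lookup 177.64.0.1: bits 1011000101000 walk d0:H2→d1:-→d2:-→d3:-→d4:-→d5:-→d6:-→d7:-→d8:-→d9:-→d10:-→d11:-→d12:H2→d13:- -> H2
  lookup 177.71.72.13: bits 1011000101000111 walk d0:H2→d1:-→d2:-→d3:-→d4:-→d5:-→d6:-→d7:-→d8:-→d9:-→d10:-→d11:-→d12:H2→d13:-→d14:-→d15:-→d16:H2 -> H2
  del 177.71.128.0/22 (clear depth 22)
  lookup 185.146.41.148: bits 10111001100100100010100110010100 walk d0:H2→d1:-→d2:-→d3:-→d4:-→d5:-→d6:-→d7:-→d8:H5→d9:-→d10:-→d11:-→d12:-→d13:-→d14:-→d15:-→d16:-→d17:-→d18:-→d19:-→d20:-→d21:-→d22:-→d23:-→d24:-→d25:-→d26:-→d27:-→d28:-→d29:-→d30:-→d31:-→d32:H2 -> H2
  lookup 185.0.0.2: bits 10111001 walk d0:H2→d1:-→d2:-→d3:-→d4:-→d5:-→d6:-→d7:-→d8:H5 -> H5
  lookup 185.31.37.150: bits 10111001 walk d0:H2→d1:-→d2:-→d3:-→d4:-→d5:-→d6:-→d7:-→d8:H5 -> H5
  lookup 177.67.19.151: bits 1011000101000 walk d0:H2→d1:-→d2:-→d3:-→d4:-→d5:-→d6:-→d7:-→d8:-→d9:-→d10:-→d11:-→d12:H2→d13:- -> H2
  lookup 138.88.144.0: bits 10001010010110001001 walk d0:H2→d1:-→d2:-→d3:-→d4:-→d5:-→d6:-→d7:-→d8:-→d9:-→d10:-→d11:-→d12:-→d13:-→d14:H0→d15:-→d16:-→d17:-→d18:-→d19:-→d20:H3 -> H3
  + 185.0.0.0/8 (H1) depth=8
  lookup 185.146.41.148: bits 10111001100100100010100110010100 walk d0:H2→d1:-→d2:-→d3:-→d4:-→d5:-→d6:-→d7:-→d8:H1→d9:-→d10:-→d11:-→d12:-→d13:-→d14:-→d15:-→d16:-→d17:-→d18:-→d19:-→d20:-→d21:-→d22:-→d23:-→d24:-→d25:-→d26:-→d27:-→d28:-→d29:-→d30:-→d31:-→d32:H2 -> H2
  lookup 177.64.0.93: bits 1011000101000 walk d0:H2→d1:-→d2:-→d3:-→d4:-→d5:-→d6:-→d7:-→d8:-→d9:-→d10:-→d11:-→d12:H2→d13:- -> H2
  + 177.71.131.167/32 (H2) depth=32
  + 185.144.0.0/14 (H5) depth=14

== LOOKUPS ==
["H0","H3","H3","H4","H2","H2","H2","H2","H5","H5","H2","H3","H2","H2"]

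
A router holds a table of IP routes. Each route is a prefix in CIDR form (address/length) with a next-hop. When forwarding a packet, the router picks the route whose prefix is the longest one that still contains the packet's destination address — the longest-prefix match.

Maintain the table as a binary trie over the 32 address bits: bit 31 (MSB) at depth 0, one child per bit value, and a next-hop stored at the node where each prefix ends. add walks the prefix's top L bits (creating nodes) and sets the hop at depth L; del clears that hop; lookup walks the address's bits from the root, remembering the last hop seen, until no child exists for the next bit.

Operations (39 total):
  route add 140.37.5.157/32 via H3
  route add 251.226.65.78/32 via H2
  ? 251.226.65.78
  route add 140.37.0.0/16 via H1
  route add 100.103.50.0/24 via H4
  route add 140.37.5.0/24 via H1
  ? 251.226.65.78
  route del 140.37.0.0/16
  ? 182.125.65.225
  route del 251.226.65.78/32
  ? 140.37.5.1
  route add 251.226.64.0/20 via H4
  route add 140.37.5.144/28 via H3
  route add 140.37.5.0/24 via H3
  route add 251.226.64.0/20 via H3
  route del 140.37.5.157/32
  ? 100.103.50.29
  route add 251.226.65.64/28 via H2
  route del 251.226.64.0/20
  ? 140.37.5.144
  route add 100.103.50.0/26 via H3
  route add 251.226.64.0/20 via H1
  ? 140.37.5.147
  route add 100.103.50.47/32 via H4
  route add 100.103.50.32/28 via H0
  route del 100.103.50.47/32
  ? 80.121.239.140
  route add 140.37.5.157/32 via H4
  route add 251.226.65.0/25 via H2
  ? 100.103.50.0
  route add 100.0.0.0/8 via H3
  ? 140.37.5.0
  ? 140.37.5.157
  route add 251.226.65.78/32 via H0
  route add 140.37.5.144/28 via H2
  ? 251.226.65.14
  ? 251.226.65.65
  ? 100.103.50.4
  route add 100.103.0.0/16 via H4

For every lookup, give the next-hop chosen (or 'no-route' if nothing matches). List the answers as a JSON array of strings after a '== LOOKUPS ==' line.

Trace:
  add 140.37.5.157/32 -> H3 at depth 32
  add 251.226.65.78/32 -> H2 at depth 32
  lookup 251.226.65.78: bits 11111011111000100100000101001110 walk d0:-→d1:-→d2:-→d3:-→d4:-→d5:-→d6:-→d7:-→d8:-→d9:-→d10:-→d11:-→d12:-→d13:-→d14:-→d15:-→d16:-→d17:-→d18:-→d19:-→d20:-→d21:-→d22:-→d23:-→d24:-→d25:-→d26:-→d27:-→d28:-→d29:-→d30:-→d31:-→d32:H2 -> H2
  add 140.37.0.0/16 -> H1 at depth 16
  add 100.103.50.0/24 -> H4 at depth 24
  add 140.37.5.0/24 -> H1 at depth 24
  lookup 251.226.65.78: bits 11111011111000100100000101001110 walk d0:-→d1:-→d2:-→d3:-→d4:-→d5:-→d6:-→d7:-→d8:-→d9:-→d10:-→d11:-→d12:-→d13:-→d14:-→d15:-→d16:-→d17:-→d18:-→d19:-→d20:-→d21:-→d22:-→d23:-→d24:-→d25:-→d26:-→d27:-→d28:-→d29:-→d30:-→d31:-→d32:H2 -> H2
  del 140.37.0.0/16 (clear depth 16)
  lookup 182.125.65.225: bits 10 walk d0:-→d1:-→d2:- -> no-route
  del 251.226.65.78/32 (clear depth 32)
  lookup 140.37.5.1: bits 100011000010010100000101 walk d0:-→d1:-→d2:-→d3:-→d4:-→d5:-→d6:-→d7:-→d8:-→d9:-→d10:-→d11:-→d12:-→d13:-→d14:-→d15:-→d16:-→d17:-→d18:-→d19:-→d20:-→d21:-→d22:-→d23:-→d24:H1 -> H1
  add 251.226.64.0/20 -> H4 at depth 20
  add 140.37.5.144/28 -> H3 at depth 28
  add 140.37.5.0/24 -> H3 at depth 24
  add 251.226.64.0/20 -> H3 at depth 20
  del 140.37.5.157/32 (clear depth 32)
  lookup 100.103.50.29: bits 011001000110011100110010 walk d0:-→d1:-→d2:-→d3:-→d4:-→d5:-→d6:-→d7:-→d8:-→d9:-→d10:-→d11:-→d12:-→d13:-→d14:-→d15:-→d16:-→d17:-→d18:-→d19:-→d20:-→d21:-→d22:-→d23:-→d24:H4 -> H4
  add 251.226.65.64/28 -> H2 at depth 28
  del 251.226.64.0/20 (clear depth 20)
  lookup 140.37.5.144: bits 1000110000100101000001011001 walk d0:-→d1:-→d2:-→d3:-→d4:-→d5:-→d6:-→d7:-→d8:-→d9:-→d10:-→d11:-→d12:-→d13:-→d14:-→d15:-→d16:-→d17:-→d18:-→d19:-→d20:-→d21:-→d22:-→d23:-→d24:H3→d25:-→d26:-→d27:-→d28:H3 -> H3
  add 100.103.50.0/26 -> H3 at depth 26
  add 251.226.64.0/20 -> H1 at depth 20
  lookup 140.37.5.147: bits 1000110000100101000001011001 walk d0:-→d1:-→d2:-→d3:-→d4:-→d5:-→d6:-→d7:-→d8:-→d9:-→d10:-→d11:-→d12:-→d13:-→d14:-→d15:-→d16:-→d17:-→d18:-→d19:-→d20:-→d21:-→d22:-→d23:-→d24:H3→d25:-→d26:-→d27:-→d28:H3 -> H3
  add 100.103.50.47/32 -> H4 at depth 32
  add 100.103.50.32/28 -> H0 at depth 28
  del 100.103.50.47/32 (clear depth 32)
  lookup 80.121.239.140: bits 01 walk d0:-→d1:-→d2:- -> no-route
  add 140.37.5.157/32 -> H4 at depth 32
  add 251.226.65.0/25 -> H2 at depth 25
  lookup 100.103.50.0: bits 01100100011001110011001000 walk d0:-→d1:-→d2:-→d3:-→d4:-→d5:-→d6:-→d7:-→d8:-→d9:-→d10:-→d11:-→d12:-→d13:-→d14:-→d15:-→d16:-→d17:-→d18:-→d19:-→d20:-→d21:-→d22:-→d23:-→d24:H4→d25:-→d26:H3 -> H3
  add 100.0.0.0/8 -> H3 at depth 8
  lookup 140.37.5.0: bits 100011000010010100000101 walk d0:-→d1:-→d2:-→d3:-→d4:-→d5:-→d6:-→d7:-→d8:-→d9:-→d10:-→d11:-→d12:-→d13:-→d14:-→d15:-→d16:-→d17:-→d18:-→d19:-→d20:-→d21:-→d22:-→d23:-→d24:H3 -> H3
  lookup 140.37.5.157: bits 10001100001001010000010110011101 walk d0:-→d1:-→d2:-→d3:-→d4:-→d5:-→d6:-→d7:-→d8:-→d9:-→d10:-→d11:-→d12:-→d13:-→d14:-→d15:-→d16:-→d17:-→d18:-→d19:-→d20:-→d21:-→d22:-→d23:-→d24:H3→d25:-→d26:-→d27:-→d28:H3→d29:-→d30:-→d31:-→d32:H4 -> H4
  add 251.226.65.78/32 -> H0 at depth 32
  add 140.37.5.144/28 -> H2 at depth 28
  lookup 251.226.65.14: bits 1111101111100010010000010 walk d0:-→d1:-→d2:-→d3:-→d4:-→d5:-→d6:-→d7:-→d8:-→d9:-→d10:-→d11:-→d12:-→d13:-→d14:-→d15:-→d16:-→d17:-→d18:-→d19:-→d20:H1→d21:-→d22:-→d23:-→d24:-→d25:H2 -> H2
  lookup 251.226.65.65: bits 1111101111100010010000010100 walk d0:-→d1:-→d2:-→d3:-→d4:-→d5:-→d6:-→d7:-→d8:-→d9:-→d10:-→d11:-→d12:-→d13:-→d14:-→d15:-→d16:-→d17:-→d18:-→d19:-→d20:H1→d21:-→d22:-→d23:-→d24:-→d25:H2→d26:-→d27:-→d28:H2 -> H2
  lookup 100.103.50.4: bits 01100100011001110011001000 walk d0:-→d1:-→d2:-→d3:-→d4:-→d5:-→d6:-→d7:-→d8:H3→d9:-→d10:-→d11:-→d12:-→d13:-→d14:-→d15:-→d16:-→d17:-→d18:-→d19:-→d20:-→d21:-→d22:-→d23:-→d24:H4→d25:-→d26:H3 -> H3
  add 100.103.0.0/16 -> H4 at depth 16

== LOOKUPS ==
["H2","H2","no-route","H1","H4","H3","H3","no-route","H3","H3","H4","H2","H2","H3"]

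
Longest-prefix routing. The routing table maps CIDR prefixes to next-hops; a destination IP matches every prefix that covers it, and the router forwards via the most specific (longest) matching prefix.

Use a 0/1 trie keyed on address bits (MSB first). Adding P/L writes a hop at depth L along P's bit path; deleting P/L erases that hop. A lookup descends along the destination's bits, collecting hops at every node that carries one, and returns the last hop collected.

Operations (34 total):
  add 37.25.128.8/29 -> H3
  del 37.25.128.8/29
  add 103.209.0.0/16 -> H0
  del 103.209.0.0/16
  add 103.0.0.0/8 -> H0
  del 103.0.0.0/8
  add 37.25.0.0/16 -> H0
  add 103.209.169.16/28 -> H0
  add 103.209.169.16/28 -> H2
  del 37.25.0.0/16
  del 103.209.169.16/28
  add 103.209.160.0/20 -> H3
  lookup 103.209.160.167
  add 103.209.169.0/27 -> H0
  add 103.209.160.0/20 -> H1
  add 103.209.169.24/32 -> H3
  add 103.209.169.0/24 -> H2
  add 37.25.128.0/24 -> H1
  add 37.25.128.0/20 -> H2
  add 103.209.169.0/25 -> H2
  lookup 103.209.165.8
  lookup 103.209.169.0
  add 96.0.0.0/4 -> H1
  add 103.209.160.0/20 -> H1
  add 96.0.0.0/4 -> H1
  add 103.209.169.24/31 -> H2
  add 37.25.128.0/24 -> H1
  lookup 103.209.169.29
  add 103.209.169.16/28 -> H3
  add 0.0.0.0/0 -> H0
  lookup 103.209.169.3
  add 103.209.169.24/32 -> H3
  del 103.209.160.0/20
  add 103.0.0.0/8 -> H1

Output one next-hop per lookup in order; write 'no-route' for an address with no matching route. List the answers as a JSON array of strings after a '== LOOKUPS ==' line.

Apply in order:
  + 37.25.128.8/29 (H3) depth=29
  del 37.25.128.8/29 (clear depth 29)
  + 103.209.0.0/16 (H0) depth=16
  del 103.209.0.0/16 (clear depth 16)
  + 103.0.0.0/8 (H0) depth=8
  del 103.0.0.0/8 (clear depth 8)
  + 37.25.0.0/16 (H0) depth=16
  + 103.209.169.16/28 (H0) depth=28
  + 103.209.169.16/28 (H2) depth=28
  del 37.25.0.0/16 (clear depth 16)
  del 103.209.169.16/28 (clear depth 28)
  + 103.209.160.0/20 (H3) depth=20
  ? 103.209.160.167  path d0:-→d1:-→d2:-→d3:-→d4:-→d5:-→d6:-→d7:-→d8:-→d9:-→d10:-→d11:-→d12:-→d13:-→d14:-→d15:-→d16:-→d17:-→d18:-→d19:-→d20:H3  best=H3
  + 103.209.169.0/27 (H0) depth=27
  + 103.209.160.0/20 (H1) depth=20
  + 103.209.169.24/32 (H3) depth=32
  + 103.209.169.0/24 (H2) depth=24
  + 37.25.128.0/24 (H1) depth=24
  + 37.25.128.0/20 (H2) depth=20
  + 103.209.169.0/25 (H2) depth=25
  ? 103.209.165.8  path d0:-→d1:-→d2:-→d3:-→d4:-→d5:-→d6:-→d7:-→d8:-→d9:-→d10:-→d11:-→d12:-→d13:-→d14:-→d15:-→d16:-→d17:-→d18:-→d19:-→d20:H1  best=H1
  ? 103.209.169.0  path d0:-→d1:-→d2:-→d3:-→d4:-→d5:-→d6:-→d7:-→d8:-→d9:-→d10:-→d11:-→d12:-→d13:-→d14:-→d15:-→d16:-→d17:-→d18:-→d19:-→d20:H1→d21:-→d22:-→d23:-→d24:H2→d25:H2→d26:-→d27:H0  best=H0
  + 96.0.0.0/4 (H1) depth=4
  + 103.209.160.0/20 (H1) depth=20
  + 96.0.0.0/4 (H1) depth=4
  + 103.209.169.24/31 (H2) depth=31
  + 37.25.128.0/24 (H1) depth=24
  ? 103.209.169.29  path d0:-→d1:-→d2:-→d3:-→d4:H1→d5:-→d6:-→d7:-→d8:-→d9:-→d10:-→d11:-→d12:-→d13:-→d14:-→d15:-→d16:-→d17:-→d18:-→d19:-→d20:H1→d21:-→d22:-→d23:-→d24:H2→d25:H2→d26:-→d27:H0→d28:-→d29:-  best=H0
  + 103.209.169.16/28 (H3) depth=28
  + 0.0.0.0/0 (H0) depth=0
  ? 103.209.169.3  path d0:H0→d1:-→d2:-→d3:-→d4:H1→d5:-→d6:-→d7:-→d8:-→d9:-→d10:-→d11:-→d12:-→d13:-→d14:-→d15:-→d16:-→d17:-→d18:-→d19:-→d20:H1→d21:-→d22:-→d23:-→d24:H2→d25:H2→d26:-→d27:H0  best=H0
  + 103.209.169.24/32 (H3) depth=32
  del 103.209.160.0/20 (clear depth 20)
  + 103.0.0.0/8 (H1) depth=8

== LOOKUPS ==
["H3","H1","H0","H0","H0"]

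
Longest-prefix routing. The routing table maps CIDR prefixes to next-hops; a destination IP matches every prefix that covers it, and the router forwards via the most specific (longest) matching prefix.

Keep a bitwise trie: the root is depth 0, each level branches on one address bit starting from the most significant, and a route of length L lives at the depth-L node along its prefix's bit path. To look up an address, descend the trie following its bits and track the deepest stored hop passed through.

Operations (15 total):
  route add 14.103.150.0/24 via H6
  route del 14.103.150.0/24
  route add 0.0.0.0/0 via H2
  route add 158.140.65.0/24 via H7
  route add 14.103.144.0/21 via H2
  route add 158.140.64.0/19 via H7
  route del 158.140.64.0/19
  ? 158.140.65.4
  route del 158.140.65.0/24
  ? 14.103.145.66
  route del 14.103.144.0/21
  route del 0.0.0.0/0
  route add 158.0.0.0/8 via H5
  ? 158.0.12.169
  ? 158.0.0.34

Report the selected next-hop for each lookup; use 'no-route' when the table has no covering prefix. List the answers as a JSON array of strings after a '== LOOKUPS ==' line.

Trace:
  add 14.103.150.0/24 -> H6 at depth 24
  del 14.103.150.0/24 (clear depth 24)
  add 0.0.0.0/0 -> H2 at depth 0
  add 158.140.65.0/24 -> H7 at depth 24
  add 14.103.144.0/21 -> H2 at depth 21
  add 158.140.64.0/19 -> H7 at depth 19
  del 158.140.64.0/19 (clear depth 19)
  lookup 158.140.65.4: bits 100111101000110001000001 walk d0:H2→d1:-→d2:-→d3:-→d4:-→d5:-→d6:-→d7:-→d8:-→d9:-→d10:-→d11:-→d12:-→d13:-→d14:-→d15:-→d16:-→d17:-→d18:-→d19:-→d20:-→d21:-→d22:-→d23:-→d24:H7 -> H7
  del 158.140.65.0/24 (clear depth 24)
  lookup 14.103.145.66: bits 000011100110011110010 walk d0:H2→d1:-→d2:-→d3:-→d4:-→d5:-→d6:-→d7:-→d8:-→d9:-→d10:-→d11:-→d12:-→d13:-→d14:-→d15:-→d16:-→d17:-→d18:-→d19:-→d20:-→d21:H2 -> H2
  del 14.103.144.0/21 (clear depth 21)
  del 0.0.0.0/0 (clear depth 0)
  add 158.0.0.0/8 -> H5 at depth 8
  lookup 158.0.12.169: bits 10011110 walk d0:-→d1:-→d2:-→d3:-→d4:-→d5:-→d6:-→d7:-→d8:H5 -> H5
  lookup 158.0.0.34: bits 10011110 walk d0:-→d1:-→d2:-→d3:-→d4:-→d5:-→d6:-→d7:-→d8:H5 -> H5

== LOOKUPS ==
["H7","H2","H5","H5"]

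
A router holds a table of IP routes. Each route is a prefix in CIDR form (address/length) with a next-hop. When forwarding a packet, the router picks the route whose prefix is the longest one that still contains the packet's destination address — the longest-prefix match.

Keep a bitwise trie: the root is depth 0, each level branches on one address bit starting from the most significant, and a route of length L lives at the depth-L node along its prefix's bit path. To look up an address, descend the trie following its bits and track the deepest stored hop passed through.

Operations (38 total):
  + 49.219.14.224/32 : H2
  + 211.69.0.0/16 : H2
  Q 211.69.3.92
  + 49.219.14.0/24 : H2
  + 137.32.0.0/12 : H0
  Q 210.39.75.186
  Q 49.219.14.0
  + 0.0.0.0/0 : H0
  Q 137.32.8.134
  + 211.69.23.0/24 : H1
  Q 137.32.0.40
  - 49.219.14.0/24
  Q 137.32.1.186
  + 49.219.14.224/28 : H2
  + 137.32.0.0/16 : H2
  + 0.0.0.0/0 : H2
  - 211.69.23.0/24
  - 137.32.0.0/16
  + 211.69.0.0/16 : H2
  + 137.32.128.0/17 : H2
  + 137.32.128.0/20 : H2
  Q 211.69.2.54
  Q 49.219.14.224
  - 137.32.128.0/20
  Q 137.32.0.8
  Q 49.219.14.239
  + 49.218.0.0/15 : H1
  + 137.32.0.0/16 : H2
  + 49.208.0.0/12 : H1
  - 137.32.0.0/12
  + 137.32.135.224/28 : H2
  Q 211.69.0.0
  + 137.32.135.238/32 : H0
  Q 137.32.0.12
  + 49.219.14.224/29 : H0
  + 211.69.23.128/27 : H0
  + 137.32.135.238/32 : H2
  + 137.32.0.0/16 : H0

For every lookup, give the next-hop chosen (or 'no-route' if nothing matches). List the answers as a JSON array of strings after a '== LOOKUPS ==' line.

Trace:
  + 49.219.14.224/32 (H2) depth=32
  + 211.69.0.0/16 (H2) depth=16
  lookup 211.69.3.92: bits 1101001101000101 walk d0:-→d1:-→d2:-→d3:-→d4:-→d5:-→d6:-→d7:-→d8:-→d9:-→d10:-→d11:-→d12:-→d13:-→d14:-→d15:-→d16:H2 -> H2
  + 49.219.14.0/24 (H2) depth=24
  + 137.32.0.0/12 (H0) depth=12
  lookup 210.39.75.186: bits 1101001 walk d0:-→d1:-→d2:-→d3:-→d4:-→d5:-→d6:-→d7:- -> no-route
  lookup 49.219.14.0: bits 001100011101101100001110 walk d0:-→d1:-→d2:-→d3:-→d4:-→d5:-→d6:-→d7:-→d8:-→d9:-→d10:-→d11:-→d12:-→d13:-→d14:-→d15:-→d16:-→d17:-→d18:-→d19:-→d20:-→d21:-→d22:-→d23:-→d24:H2 -> H2
  + 0.0.0.0/0 (H0) depth=0
  lookup 137.32.8.134: bits 100010010010 walk d0:H0→d1:-→d2:-→d3:-→d4:-→d5:-→d6:-→d7:-→d8:-→d9:-→d10:-→d11:-→d12:H0 -> H0
  + 211.69.23.0/24 (H1) depth=24
  lookup 137.32.0.40: bits 100010010010 walk d0:H0→d1:-→d2:-→d3:-→d4:-→d5:-→d6:-→d7:-→d8:-→d9:-→d10:-→d11:-→d12:H0 -> H0
  del 49.219.14.0/24 (clear depth 24)
  lookup 137.32.1.186: bits 100010010010 walk d0:H0→d1:-→d2:-→d3:-→d4:-→d5:-→d6:-→d7:-→d8:-→d9:-→d10:-→d11:-→d12:H0 -> H0
  + 49.219.14.224/28 (H2) depth=28
  + 137.32.0.0/16 (H2) depth=16
  + 0.0.0.0/0 (H2) depth=0
  del 211.69.23.0/24 (clear depth 24)
  del 137.32.0.0/16 (clear depth 16)
  + 211.69.0.0/16 (H2) depth=16
  + 137.32.128.0/17 (H2) depth=17
  + 137.32.128.0/20 (H2) depth=20
  lookup 211.69.2.54: bits 1101001101000101000 walk d0:H2→d1:-→d2:-→d3:-→d4:-→d5:-→d6:-→d7:-→d8:-→d9:-→d10:-→d11:-→d12:-→d13:-→d14:-→d15:-→d16:H2→d17:-→d18:-→d19:- -> H2
  lookup 49.219.14.224: bits 00110001110110110000111011100000 walk d0:H2→d1:-→d2:-→d3:-→d4:-→d5:-→d6:-→d7:-→d8:-→d9:-→d10:-→d11:-→d12:-→d13:-→d14:-→d15:-→d16:-→d17:-→d18:-→d19:-→d20:-→d21:-→d22:-→d23:-→d24:-→d25:-→d26:-→d27:-→d28:H2→d29:-→d30:-→d31:-→d32:H2 -> H2
  del 137.32.128.0/20 (clear depth 20)
  lookup 137.32.0.8: bits 1000100100100000 walk d0:H2→d1:-→d2:-→d3:-→d4:-→d5:-→d6:-→d7:-→d8:-→d9:-→d10:-→d11:-→d12:H0→d13:-→d14:-→d15:-→d16:- -> H0
  lookup 49.219.14.239: bits 0011000111011011000011101110 walk d0:H2→d1:-→d2:-→d3:-→d4:-→d5:-→d6:-→d7:-→d8:-→d9:-→d10:-→d11:-→d12:-→d13:-→d14:-→d15:-→d16:-→d17:-→d18:-→d19:-→d20:-→d21:-→d22:-→d23:-→d24:-→d25:-→d26:-→d27:-→d28:H2 -> H2
  + 49.218.0.0/15 (H1) depth=15
  + 137.32.0.0/16 (H2) depth=16
  + 49.208.0.0/12 (H1) depth=12
  del 137.32.0.0/12 (clear depth 12)
  + 137.32.135.224/28 (H2) depth=28
  lookup 211.69.0.0: bits 1101001101000101000 walk d0:H2→d1:-→d2:-→d3:-→d4:-→d5:-→d6:-→d7:-→d8:-→d9:-→d10:-→d11:-→d12:-→d13:-→d14:-→d15:-→d16:H2→d17:-→d18:-→d19:- -> H2
  + 137.32.135.238/32 (H0) depth=32
  lookup 137.32.0.12: bits 1000100100100000 walk d0:H2→d1:-→d2:-→d3:-→d4:-→d5:-→d6:-→d7:-→d8:-→d9:-→d10:-→d11:-→d12:-→d13:-→d14:-→d15:-→d16:H2 -> H2
  + 49.219.14.224/29 (H0) depth=29
  + 211.69.23.128/27 (H0) depth=27
  + 137.32.135.238/32 (H2) depth=32
  + 137.32.0.0/16 (H0) depth=16

== LOOKUPS ==
["H2","no-route","H2","H0","H0","H0","H2","H2","H0","H2","H2","H2"]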